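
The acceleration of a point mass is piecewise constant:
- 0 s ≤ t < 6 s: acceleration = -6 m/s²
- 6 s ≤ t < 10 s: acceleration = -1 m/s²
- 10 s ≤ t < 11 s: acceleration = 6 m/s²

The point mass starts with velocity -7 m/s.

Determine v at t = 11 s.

-41 m/s

Δv equals the area under the a-t graph; then v = v₀ + Δv.
0–6 s: -6 × 6 = -36 m/s
6–10 s: -1 × 4 = -4 m/s
10–11 s: 6 × 1 = 6 m/s
Δv = -34 m/s, so v(11) = -7 + (-34) = -41 m/s.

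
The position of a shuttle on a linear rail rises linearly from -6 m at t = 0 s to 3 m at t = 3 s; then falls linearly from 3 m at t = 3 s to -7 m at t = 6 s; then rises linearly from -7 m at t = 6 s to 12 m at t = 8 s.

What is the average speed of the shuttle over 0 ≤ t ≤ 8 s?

Average speed = (total path length)/(elapsed time); on a piecewise-linear x-t graph the path length is Σ|Δx|.
0–3 s: |Δx| = |3 − -6| = 9 m
3–6 s: |Δx| = |-7 − 3| = 10 m
6–8 s: |Δx| = |12 − -7| = 19 m
Total path = 38 m; average speed = 38/8 = 4.75 m/s.

4.75 m/s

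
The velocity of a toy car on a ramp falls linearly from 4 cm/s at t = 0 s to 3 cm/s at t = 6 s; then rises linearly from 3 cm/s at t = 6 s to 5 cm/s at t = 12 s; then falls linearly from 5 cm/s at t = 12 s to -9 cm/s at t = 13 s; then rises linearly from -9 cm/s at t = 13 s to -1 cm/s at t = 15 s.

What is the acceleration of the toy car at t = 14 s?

4 cm/s²

Acceleration is the slope of the v-t graph on 13–15 s: (-1 − -9)/(15 − 13) = 4 cm/s².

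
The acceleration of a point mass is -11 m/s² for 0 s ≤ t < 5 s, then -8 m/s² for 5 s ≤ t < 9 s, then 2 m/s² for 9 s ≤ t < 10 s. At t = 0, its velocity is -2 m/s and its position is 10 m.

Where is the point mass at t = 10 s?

-517.5 m

On each constant-a segment, Δv = aΔt and Δx = v₀Δt + ½aΔt²; chain segment to segment.
0–5 s: v starts -2 m/s; Δx = -2·5 + ½·-11·5² = -147.5 m; v ends -57 m/s.
5–9 s: v starts -57 m/s; Δx = -57·4 + ½·-8·4² = -292 m; v ends -89 m/s.
9–10 s: v starts -89 m/s; Δx = -89·1 + ½·2·1² = -88 m; v ends -87 m/s.
x(10) = 10 + Σ Δx = -517.5 m.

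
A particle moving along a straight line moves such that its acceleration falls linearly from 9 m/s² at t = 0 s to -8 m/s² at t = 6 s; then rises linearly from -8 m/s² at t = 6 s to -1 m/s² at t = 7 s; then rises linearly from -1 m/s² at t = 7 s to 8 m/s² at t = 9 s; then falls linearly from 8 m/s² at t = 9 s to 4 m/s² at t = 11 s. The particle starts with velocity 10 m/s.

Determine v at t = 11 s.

Δv equals the area under the a-t graph; then v = v₀ + Δv.
0–6 s: ½(9 + -8)(6) = 3 m/s
6–7 s: ½(-8 + -1)(1) = -4.5 m/s
7–9 s: ½(-1 + 8)(2) = 7 m/s
9–11 s: ½(8 + 4)(2) = 12 m/s
Δv = 17.5 m/s, so v(11) = 10 + (17.5) = 27.5 m/s.

27.5 m/s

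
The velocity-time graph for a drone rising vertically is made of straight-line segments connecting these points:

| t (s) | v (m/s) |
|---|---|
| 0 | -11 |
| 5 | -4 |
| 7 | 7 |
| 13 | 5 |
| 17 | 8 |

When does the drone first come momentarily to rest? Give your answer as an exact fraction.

v changes sign on 5–7 s (from -4 to 7); the graph is linear there, so v = 0 at t = 5 + (4)·(7 − 5)/(7 − -4) = 63/11 s.

t = 63/11 s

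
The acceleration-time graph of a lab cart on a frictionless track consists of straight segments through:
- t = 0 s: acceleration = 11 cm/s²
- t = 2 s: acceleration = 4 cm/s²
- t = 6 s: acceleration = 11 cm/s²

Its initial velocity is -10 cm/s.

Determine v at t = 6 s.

35 cm/s

Δv equals the area under the a-t graph; then v = v₀ + Δv.
0–2 s: ½(11 + 4)(2) = 15 cm/s
2–6 s: ½(4 + 11)(4) = 30 cm/s
Δv = 45 cm/s, so v(6) = -10 + (45) = 35 cm/s.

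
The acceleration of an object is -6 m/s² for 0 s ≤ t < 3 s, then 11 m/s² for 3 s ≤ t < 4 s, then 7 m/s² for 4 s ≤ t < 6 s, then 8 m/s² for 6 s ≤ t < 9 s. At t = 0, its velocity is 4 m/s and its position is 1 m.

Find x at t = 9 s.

54.5 m

On each constant-a segment, Δv = aΔt and Δx = v₀Δt + ½aΔt²; chain segment to segment.
0–3 s: v starts 4 m/s; Δx = 4·3 + ½·-6·3² = -15 m; v ends -14 m/s.
3–4 s: v starts -14 m/s; Δx = -14·1 + ½·11·1² = -8.5 m; v ends -3 m/s.
4–6 s: v starts -3 m/s; Δx = -3·2 + ½·7·2² = 8 m; v ends 11 m/s.
6–9 s: v starts 11 m/s; Δx = 11·3 + ½·8·3² = 69 m; v ends 35 m/s.
x(9) = 1 + Σ Δx = 54.5 m.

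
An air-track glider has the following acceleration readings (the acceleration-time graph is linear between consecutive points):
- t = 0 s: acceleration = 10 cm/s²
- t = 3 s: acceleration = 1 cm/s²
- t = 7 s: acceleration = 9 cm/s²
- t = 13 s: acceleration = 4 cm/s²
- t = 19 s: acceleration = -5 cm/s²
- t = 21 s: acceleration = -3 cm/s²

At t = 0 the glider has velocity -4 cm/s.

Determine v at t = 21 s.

60.5 cm/s

Δv equals the area under the a-t graph; then v = v₀ + Δv.
0–3 s: ½(10 + 1)(3) = 16.5 cm/s
3–7 s: ½(1 + 9)(4) = 20 cm/s
7–13 s: ½(9 + 4)(6) = 39 cm/s
13–19 s: ½(4 + -5)(6) = -3 cm/s
19–21 s: ½(-5 + -3)(2) = -8 cm/s
Δv = 64.5 cm/s, so v(21) = -4 + (64.5) = 60.5 cm/s.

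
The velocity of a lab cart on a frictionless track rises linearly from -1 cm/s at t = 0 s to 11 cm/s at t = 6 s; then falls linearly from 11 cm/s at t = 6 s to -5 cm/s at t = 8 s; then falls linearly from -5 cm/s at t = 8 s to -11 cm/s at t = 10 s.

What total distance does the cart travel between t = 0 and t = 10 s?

Total distance travelled is ∫|v| dt — sum the magnitudes of each area piece.
0–6 s: v = 0 at t = 0.5 s; triangle areas 0.25 + 30.25 = 30.5 cm
6–8 s: v = 0 at t = 7.375 s; triangle areas 7.5625 + 1.5625 = 9.125 cm
8–10 s: |½(-5 + -11)(2)| = 16 cm
Total distance = 55.625 cm

55.625 cm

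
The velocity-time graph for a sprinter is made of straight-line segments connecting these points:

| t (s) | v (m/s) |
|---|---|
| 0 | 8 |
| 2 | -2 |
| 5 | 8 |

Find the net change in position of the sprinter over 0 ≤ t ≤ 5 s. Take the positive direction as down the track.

15 m

Net displacement equals the area under the velocity-time graph (areas below the axis count negative).
0–2 s: ½(8 + -2)(2) = 6 m
2–5 s: ½(-2 + 8)(3) = 9 m
Net displacement = 15 m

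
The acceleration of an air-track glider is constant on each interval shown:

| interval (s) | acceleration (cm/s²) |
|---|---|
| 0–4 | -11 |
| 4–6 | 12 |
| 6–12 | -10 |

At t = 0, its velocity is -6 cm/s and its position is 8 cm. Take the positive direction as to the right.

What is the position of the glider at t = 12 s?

On each constant-a segment, Δv = aΔt and Δx = v₀Δt + ½aΔt²; chain segment to segment.
0–4 s: v starts -6 cm/s; Δx = -6·4 + ½·-11·4² = -112 cm; v ends -50 cm/s.
4–6 s: v starts -50 cm/s; Δx = -50·2 + ½·12·2² = -76 cm; v ends -26 cm/s.
6–12 s: v starts -26 cm/s; Δx = -26·6 + ½·-10·6² = -336 cm; v ends -86 cm/s.
x(12) = 8 + Σ Δx = -516 cm.

-516 cm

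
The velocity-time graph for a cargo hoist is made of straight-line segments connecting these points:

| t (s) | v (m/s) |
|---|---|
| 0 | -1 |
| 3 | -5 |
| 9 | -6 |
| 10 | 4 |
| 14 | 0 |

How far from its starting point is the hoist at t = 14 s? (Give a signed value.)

-35 m

Net displacement equals the area under the velocity-time graph (areas below the axis count negative).
0–3 s: ½(-1 + -5)(3) = -9 m
3–9 s: ½(-5 + -6)(6) = -33 m
9–10 s: ½(-6 + 4)(1) = -1 m
10–14 s: ½(4 + 0)(4) = 8 m
Net displacement = -35 m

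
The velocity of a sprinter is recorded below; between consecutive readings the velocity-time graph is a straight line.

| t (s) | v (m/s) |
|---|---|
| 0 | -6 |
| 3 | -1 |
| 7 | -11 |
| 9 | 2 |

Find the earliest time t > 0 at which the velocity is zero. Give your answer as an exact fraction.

v changes sign on 7–9 s (from -11 to 2); the graph is linear there, so v = 0 at t = 7 + (11)·(9 − 7)/(2 − -11) = 113/13 s.

t = 113/13 s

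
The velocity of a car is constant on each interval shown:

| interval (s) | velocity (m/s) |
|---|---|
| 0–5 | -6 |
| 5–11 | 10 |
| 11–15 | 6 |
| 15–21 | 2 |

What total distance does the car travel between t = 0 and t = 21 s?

Distance (not displacement) is the total path length: add the absolute areas under v-t.
0–5 s: |-6| × 5 = 30 m
5–11 s: |10| × 6 = 60 m
11–15 s: |6| × 4 = 24 m
15–21 s: |2| × 6 = 12 m
Total distance = 126 m

126 m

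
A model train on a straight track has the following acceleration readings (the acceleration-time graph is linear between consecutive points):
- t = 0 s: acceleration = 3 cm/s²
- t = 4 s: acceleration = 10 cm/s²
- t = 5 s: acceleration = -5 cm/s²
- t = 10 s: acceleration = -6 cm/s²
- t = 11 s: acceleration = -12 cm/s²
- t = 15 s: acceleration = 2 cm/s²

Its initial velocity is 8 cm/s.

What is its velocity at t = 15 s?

-20 cm/s

Δv equals the area under the a-t graph; then v = v₀ + Δv.
0–4 s: ½(3 + 10)(4) = 26 cm/s
4–5 s: ½(10 + -5)(1) = 2.5 cm/s
5–10 s: ½(-5 + -6)(5) = -27.5 cm/s
10–11 s: ½(-6 + -12)(1) = -9 cm/s
11–15 s: ½(-12 + 2)(4) = -20 cm/s
Δv = -28 cm/s, so v(15) = 8 + (-28) = -20 cm/s.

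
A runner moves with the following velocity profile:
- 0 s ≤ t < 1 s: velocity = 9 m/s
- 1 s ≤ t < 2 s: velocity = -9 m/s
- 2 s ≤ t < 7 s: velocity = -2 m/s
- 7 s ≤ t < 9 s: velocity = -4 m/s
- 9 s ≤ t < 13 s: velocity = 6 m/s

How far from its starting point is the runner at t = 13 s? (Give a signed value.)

6 m

Displacement is the signed area under the v-t curve.
0–1 s: 9 × 1 = 9 m
1–2 s: -9 × 1 = -9 m
2–7 s: -2 × 5 = -10 m
7–9 s: -4 × 2 = -8 m
9–13 s: 6 × 4 = 24 m
Net displacement = 6 m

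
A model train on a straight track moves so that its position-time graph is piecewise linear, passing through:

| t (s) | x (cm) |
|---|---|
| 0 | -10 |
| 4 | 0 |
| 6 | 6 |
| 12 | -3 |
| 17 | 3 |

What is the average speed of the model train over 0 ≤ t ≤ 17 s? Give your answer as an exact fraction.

31/17 cm/s

Average speed = (total path length)/(elapsed time); on a piecewise-linear x-t graph the path length is Σ|Δx|.
0–4 s: |Δx| = |0 − -10| = 10 cm
4–6 s: |Δx| = |6 − 0| = 6 cm
6–12 s: |Δx| = |-3 − 6| = 9 cm
12–17 s: |Δx| = |3 − -3| = 6 cm
Total path = 31 cm; average speed = 31/17 = 31/17 cm/s.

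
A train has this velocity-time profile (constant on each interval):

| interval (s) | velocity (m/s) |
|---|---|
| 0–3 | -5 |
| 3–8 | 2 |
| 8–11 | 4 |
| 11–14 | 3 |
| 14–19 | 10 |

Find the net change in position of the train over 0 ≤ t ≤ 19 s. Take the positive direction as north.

Net displacement equals the area under the velocity-time graph (areas below the axis count negative).
0–3 s: -5 × 3 = -15 m
3–8 s: 2 × 5 = 10 m
8–11 s: 4 × 3 = 12 m
11–14 s: 3 × 3 = 9 m
14–19 s: 10 × 5 = 50 m
Net displacement = 66 m

66 m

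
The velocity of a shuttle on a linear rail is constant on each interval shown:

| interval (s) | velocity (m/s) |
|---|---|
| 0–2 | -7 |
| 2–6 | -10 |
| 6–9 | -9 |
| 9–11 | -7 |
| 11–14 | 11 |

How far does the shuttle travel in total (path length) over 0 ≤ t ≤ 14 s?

Distance (not displacement) is the total path length: add the absolute areas under v-t.
0–2 s: |-7| × 2 = 14 m
2–6 s: |-10| × 4 = 40 m
6–9 s: |-9| × 3 = 27 m
9–11 s: |-7| × 2 = 14 m
11–14 s: |11| × 3 = 33 m
Total distance = 128 m

128 m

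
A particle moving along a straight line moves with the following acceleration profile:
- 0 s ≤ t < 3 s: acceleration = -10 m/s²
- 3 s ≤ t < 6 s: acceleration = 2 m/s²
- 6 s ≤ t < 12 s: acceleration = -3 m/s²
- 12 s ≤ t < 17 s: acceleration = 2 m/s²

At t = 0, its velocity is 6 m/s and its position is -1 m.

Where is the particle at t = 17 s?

-408 m

On each constant-a segment, Δv = aΔt and Δx = v₀Δt + ½aΔt²; chain segment to segment.
0–3 s: v starts 6 m/s; Δx = 6·3 + ½·-10·3² = -27 m; v ends -24 m/s.
3–6 s: v starts -24 m/s; Δx = -24·3 + ½·2·3² = -63 m; v ends -18 m/s.
6–12 s: v starts -18 m/s; Δx = -18·6 + ½·-3·6² = -162 m; v ends -36 m/s.
12–17 s: v starts -36 m/s; Δx = -36·5 + ½·2·5² = -155 m; v ends -26 m/s.
x(17) = -1 + Σ Δx = -408 m.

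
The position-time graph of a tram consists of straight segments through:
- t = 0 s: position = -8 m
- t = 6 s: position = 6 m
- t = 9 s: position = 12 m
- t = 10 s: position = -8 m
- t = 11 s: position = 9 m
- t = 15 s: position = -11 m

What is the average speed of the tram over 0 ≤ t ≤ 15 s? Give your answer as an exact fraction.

77/15 m/s

Average speed = (total path length)/(elapsed time); on a piecewise-linear x-t graph the path length is Σ|Δx|.
0–6 s: |Δx| = |6 − -8| = 14 m
6–9 s: |Δx| = |12 − 6| = 6 m
9–10 s: |Δx| = |-8 − 12| = 20 m
10–11 s: |Δx| = |9 − -8| = 17 m
11–15 s: |Δx| = |-11 − 9| = 20 m
Total path = 77 m; average speed = 77/15 = 77/15 m/s.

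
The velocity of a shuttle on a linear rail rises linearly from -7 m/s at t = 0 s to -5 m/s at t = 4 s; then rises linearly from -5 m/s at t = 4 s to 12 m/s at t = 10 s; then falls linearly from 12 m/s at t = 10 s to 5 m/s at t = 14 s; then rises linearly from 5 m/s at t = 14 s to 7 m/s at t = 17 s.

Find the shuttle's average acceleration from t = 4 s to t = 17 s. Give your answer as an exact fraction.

Average acceleration = Δv/Δt = (7 − -5)/(17 − 4) = 12/13 m/s².

12/13 m/s²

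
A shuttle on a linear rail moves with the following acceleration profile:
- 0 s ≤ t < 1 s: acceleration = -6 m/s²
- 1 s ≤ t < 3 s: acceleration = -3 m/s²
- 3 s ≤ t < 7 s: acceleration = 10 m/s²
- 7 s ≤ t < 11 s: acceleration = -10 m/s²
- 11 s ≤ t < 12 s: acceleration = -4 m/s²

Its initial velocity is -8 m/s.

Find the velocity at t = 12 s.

Δv equals the area under the a-t graph; then v = v₀ + Δv.
0–1 s: -6 × 1 = -6 m/s
1–3 s: -3 × 2 = -6 m/s
3–7 s: 10 × 4 = 40 m/s
7–11 s: -10 × 4 = -40 m/s
11–12 s: -4 × 1 = -4 m/s
Δv = -16 m/s, so v(12) = -8 + (-16) = -24 m/s.

-24 m/s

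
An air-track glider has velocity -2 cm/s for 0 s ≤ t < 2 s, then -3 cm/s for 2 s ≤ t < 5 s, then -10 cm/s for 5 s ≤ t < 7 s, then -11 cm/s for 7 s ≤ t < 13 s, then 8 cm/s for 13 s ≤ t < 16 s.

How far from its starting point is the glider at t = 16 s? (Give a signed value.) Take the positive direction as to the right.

-75 cm

Displacement is the signed area under the v-t curve.
0–2 s: -2 × 2 = -4 cm
2–5 s: -3 × 3 = -9 cm
5–7 s: -10 × 2 = -20 cm
7–13 s: -11 × 6 = -66 cm
13–16 s: 8 × 3 = 24 cm
Net displacement = -75 cm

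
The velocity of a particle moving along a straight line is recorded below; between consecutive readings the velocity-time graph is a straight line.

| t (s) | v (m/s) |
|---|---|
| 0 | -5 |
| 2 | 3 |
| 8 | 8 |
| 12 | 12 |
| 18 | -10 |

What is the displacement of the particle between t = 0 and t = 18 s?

77 m

Net displacement equals the area under the velocity-time graph (areas below the axis count negative).
0–2 s: ½(-5 + 3)(2) = -2 m
2–8 s: ½(3 + 8)(6) = 33 m
8–12 s: ½(8 + 12)(4) = 40 m
12–18 s: ½(12 + -10)(6) = 6 m
Net displacement = 77 m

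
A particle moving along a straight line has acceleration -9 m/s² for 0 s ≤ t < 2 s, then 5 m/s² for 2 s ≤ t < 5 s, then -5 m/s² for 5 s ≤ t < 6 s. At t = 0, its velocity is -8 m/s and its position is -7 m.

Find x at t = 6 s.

On each constant-a segment, Δv = aΔt and Δx = v₀Δt + ½aΔt²; chain segment to segment.
0–2 s: v starts -8 m/s; Δx = -8·2 + ½·-9·2² = -34 m; v ends -26 m/s.
2–5 s: v starts -26 m/s; Δx = -26·3 + ½·5·3² = -55.5 m; v ends -11 m/s.
5–6 s: v starts -11 m/s; Δx = -11·1 + ½·-5·1² = -13.5 m; v ends -16 m/s.
x(6) = -7 + Σ Δx = -110 m.

-110 m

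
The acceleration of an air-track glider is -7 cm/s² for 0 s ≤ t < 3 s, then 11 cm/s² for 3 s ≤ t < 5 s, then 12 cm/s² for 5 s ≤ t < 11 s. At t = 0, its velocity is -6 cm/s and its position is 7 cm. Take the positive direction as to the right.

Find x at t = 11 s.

111.5 cm

On each constant-a segment, Δv = aΔt and Δx = v₀Δt + ½aΔt²; chain segment to segment.
0–3 s: v starts -6 cm/s; Δx = -6·3 + ½·-7·3² = -49.5 cm; v ends -27 cm/s.
3–5 s: v starts -27 cm/s; Δx = -27·2 + ½·11·2² = -32 cm; v ends -5 cm/s.
5–11 s: v starts -5 cm/s; Δx = -5·6 + ½·12·6² = 186 cm; v ends 67 cm/s.
x(11) = 7 + Σ Δx = 111.5 cm.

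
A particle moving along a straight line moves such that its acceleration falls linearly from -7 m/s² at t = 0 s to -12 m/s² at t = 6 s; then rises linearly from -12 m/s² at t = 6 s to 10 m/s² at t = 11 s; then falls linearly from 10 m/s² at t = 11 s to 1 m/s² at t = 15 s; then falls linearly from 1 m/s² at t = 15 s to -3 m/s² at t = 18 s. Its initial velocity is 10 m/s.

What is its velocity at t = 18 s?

-33 m/s

Δv equals the area under the a-t graph; then v = v₀ + Δv.
0–6 s: ½(-7 + -12)(6) = -57 m/s
6–11 s: ½(-12 + 10)(5) = -5 m/s
11–15 s: ½(10 + 1)(4) = 22 m/s
15–18 s: ½(1 + -3)(3) = -3 m/s
Δv = -43 m/s, so v(18) = 10 + (-43) = -33 m/s.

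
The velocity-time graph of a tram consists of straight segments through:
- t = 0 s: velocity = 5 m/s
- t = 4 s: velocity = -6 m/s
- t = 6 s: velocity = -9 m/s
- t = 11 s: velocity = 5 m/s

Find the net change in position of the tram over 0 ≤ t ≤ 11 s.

-27 m

Displacement is the signed area under the v-t curve.
0–4 s: ½(5 + -6)(4) = -2 m
4–6 s: ½(-6 + -9)(2) = -15 m
6–11 s: ½(-9 + 5)(5) = -10 m
Net displacement = -27 m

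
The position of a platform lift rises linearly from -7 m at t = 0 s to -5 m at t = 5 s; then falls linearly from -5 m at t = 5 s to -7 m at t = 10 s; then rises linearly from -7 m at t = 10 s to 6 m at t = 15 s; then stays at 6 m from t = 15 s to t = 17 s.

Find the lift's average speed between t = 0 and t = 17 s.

Average speed = (total path length)/(elapsed time); on a piecewise-linear x-t graph the path length is Σ|Δx|.
0–5 s: |Δx| = |-5 − -7| = 2 m
5–10 s: |Δx| = |-7 − -5| = 2 m
10–15 s: |Δx| = |6 − -7| = 13 m
15–17 s: |Δx| = |6 − 6| = 0 m
Total path = 17 m; average speed = 17/17 = 1 m/s.

1 m/s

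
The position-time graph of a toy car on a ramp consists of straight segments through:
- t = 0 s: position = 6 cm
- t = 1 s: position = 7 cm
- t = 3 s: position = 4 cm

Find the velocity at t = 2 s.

Velocity is the slope of the x-t graph on 1–3 s: (4 − 7)/(3 − 1) = -1.5 cm/s.

-1.5 cm/s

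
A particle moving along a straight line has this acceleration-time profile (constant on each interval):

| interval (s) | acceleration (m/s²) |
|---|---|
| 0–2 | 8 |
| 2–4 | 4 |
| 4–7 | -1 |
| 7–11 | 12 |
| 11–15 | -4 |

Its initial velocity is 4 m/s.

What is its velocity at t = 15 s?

57 m/s

Δv equals the area under the a-t graph; then v = v₀ + Δv.
0–2 s: 8 × 2 = 16 m/s
2–4 s: 4 × 2 = 8 m/s
4–7 s: -1 × 3 = -3 m/s
7–11 s: 12 × 4 = 48 m/s
11–15 s: -4 × 4 = -16 m/s
Δv = 53 m/s, so v(15) = 4 + (53) = 57 m/s.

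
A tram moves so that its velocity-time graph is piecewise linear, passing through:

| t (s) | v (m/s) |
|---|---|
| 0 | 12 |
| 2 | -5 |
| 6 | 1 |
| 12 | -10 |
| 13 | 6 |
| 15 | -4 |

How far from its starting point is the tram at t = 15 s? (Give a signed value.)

-28 m

Net displacement equals the area under the velocity-time graph (areas below the axis count negative).
0–2 s: ½(12 + -5)(2) = 7 m
2–6 s: ½(-5 + 1)(4) = -8 m
6–12 s: ½(1 + -10)(6) = -27 m
12–13 s: ½(-10 + 6)(1) = -2 m
13–15 s: ½(6 + -4)(2) = 2 m
Net displacement = -28 m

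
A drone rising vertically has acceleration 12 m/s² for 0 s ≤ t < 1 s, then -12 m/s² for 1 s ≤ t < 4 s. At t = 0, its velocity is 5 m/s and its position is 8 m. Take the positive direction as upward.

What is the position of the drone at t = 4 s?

On each constant-a segment, Δv = aΔt and Δx = v₀Δt + ½aΔt²; chain segment to segment.
0–1 s: v starts 5 m/s; Δx = 5·1 + ½·12·1² = 11 m; v ends 17 m/s.
1–4 s: v starts 17 m/s; Δx = 17·3 + ½·-12·3² = -3 m; v ends -19 m/s.
x(4) = 8 + Σ Δx = 16 m.

16 m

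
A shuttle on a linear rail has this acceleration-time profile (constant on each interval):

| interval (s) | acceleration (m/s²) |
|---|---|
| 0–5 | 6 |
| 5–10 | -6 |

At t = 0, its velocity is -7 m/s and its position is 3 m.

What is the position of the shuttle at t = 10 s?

On each constant-a segment, Δv = aΔt and Δx = v₀Δt + ½aΔt²; chain segment to segment.
0–5 s: v starts -7 m/s; Δx = -7·5 + ½·6·5² = 40 m; v ends 23 m/s.
5–10 s: v starts 23 m/s; Δx = 23·5 + ½·-6·5² = 40 m; v ends -7 m/s.
x(10) = 3 + Σ Δx = 83 m.

83 m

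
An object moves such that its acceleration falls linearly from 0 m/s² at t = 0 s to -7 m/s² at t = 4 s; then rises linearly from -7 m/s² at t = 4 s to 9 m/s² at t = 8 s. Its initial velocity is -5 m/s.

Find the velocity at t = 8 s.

-15 m/s

Δv equals the area under the a-t graph; then v = v₀ + Δv.
0–4 s: ½(0 + -7)(4) = -14 m/s
4–8 s: ½(-7 + 9)(4) = 4 m/s
Δv = -10 m/s, so v(8) = -5 + (-10) = -15 m/s.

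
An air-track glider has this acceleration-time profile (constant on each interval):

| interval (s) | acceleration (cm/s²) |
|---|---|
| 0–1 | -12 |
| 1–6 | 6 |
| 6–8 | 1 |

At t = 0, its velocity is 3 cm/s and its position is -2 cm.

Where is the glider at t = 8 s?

On each constant-a segment, Δv = aΔt and Δx = v₀Δt + ½aΔt²; chain segment to segment.
0–1 s: v starts 3 cm/s; Δx = 3·1 + ½·-12·1² = -3 cm; v ends -9 cm/s.
1–6 s: v starts -9 cm/s; Δx = -9·5 + ½·6·5² = 30 cm; v ends 21 cm/s.
6–8 s: v starts 21 cm/s; Δx = 21·2 + ½·1·2² = 44 cm; v ends 23 cm/s.
x(8) = -2 + Σ Δx = 69 cm.

69 cm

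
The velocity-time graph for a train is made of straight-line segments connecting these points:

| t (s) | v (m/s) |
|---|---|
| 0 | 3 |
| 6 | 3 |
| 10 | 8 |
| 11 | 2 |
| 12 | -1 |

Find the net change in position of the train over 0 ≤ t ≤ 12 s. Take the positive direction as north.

45.5 m

Net displacement equals the area under the velocity-time graph (areas below the axis count negative).
0–6 s: 3 × 6 = 18 m
6–10 s: ½(3 + 8)(4) = 22 m
10–11 s: ½(8 + 2)(1) = 5 m
11–12 s: ½(2 + -1)(1) = 0.5 m
Net displacement = 45.5 m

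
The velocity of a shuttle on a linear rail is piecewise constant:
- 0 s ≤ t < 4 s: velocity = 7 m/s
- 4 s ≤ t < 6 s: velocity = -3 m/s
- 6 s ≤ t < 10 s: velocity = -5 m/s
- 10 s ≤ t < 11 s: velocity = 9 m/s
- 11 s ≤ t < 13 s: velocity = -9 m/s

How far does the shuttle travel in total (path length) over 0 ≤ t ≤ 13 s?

Total distance travelled is ∫|v| dt — sum the magnitudes of each area piece.
0–4 s: |7| × 4 = 28 m
4–6 s: |-3| × 2 = 6 m
6–10 s: |-5| × 4 = 20 m
10–11 s: |9| × 1 = 9 m
11–13 s: |-9| × 2 = 18 m
Total distance = 81 m

81 m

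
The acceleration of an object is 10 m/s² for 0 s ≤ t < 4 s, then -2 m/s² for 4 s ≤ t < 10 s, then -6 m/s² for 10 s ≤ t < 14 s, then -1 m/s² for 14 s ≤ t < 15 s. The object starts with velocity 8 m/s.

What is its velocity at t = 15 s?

11 m/s

Δv equals the area under the a-t graph; then v = v₀ + Δv.
0–4 s: 10 × 4 = 40 m/s
4–10 s: -2 × 6 = -12 m/s
10–14 s: -6 × 4 = -24 m/s
14–15 s: -1 × 1 = -1 m/s
Δv = 3 m/s, so v(15) = 8 + (3) = 11 m/s.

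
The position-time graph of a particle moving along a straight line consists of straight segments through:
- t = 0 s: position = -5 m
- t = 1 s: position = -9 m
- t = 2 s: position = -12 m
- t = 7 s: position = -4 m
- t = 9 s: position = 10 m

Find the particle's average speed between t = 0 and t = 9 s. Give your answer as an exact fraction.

29/9 m/s

Average speed = (total path length)/(elapsed time); on a piecewise-linear x-t graph the path length is Σ|Δx|.
0–1 s: |Δx| = |-9 − -5| = 4 m
1–2 s: |Δx| = |-12 − -9| = 3 m
2–7 s: |Δx| = |-4 − -12| = 8 m
7–9 s: |Δx| = |10 − -4| = 14 m
Total path = 29 m; average speed = 29/9 = 29/9 m/s.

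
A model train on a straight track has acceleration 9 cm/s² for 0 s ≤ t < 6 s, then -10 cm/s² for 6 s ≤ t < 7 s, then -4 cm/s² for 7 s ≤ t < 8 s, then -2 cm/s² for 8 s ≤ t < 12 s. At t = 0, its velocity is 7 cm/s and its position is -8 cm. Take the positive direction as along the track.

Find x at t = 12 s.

On each constant-a segment, Δv = aΔt and Δx = v₀Δt + ½aΔt²; chain segment to segment.
0–6 s: v starts 7 cm/s; Δx = 7·6 + ½·9·6² = 204 cm; v ends 61 cm/s.
6–7 s: v starts 61 cm/s; Δx = 61·1 + ½·-10·1² = 56 cm; v ends 51 cm/s.
7–8 s: v starts 51 cm/s; Δx = 51·1 + ½·-4·1² = 49 cm; v ends 47 cm/s.
8–12 s: v starts 47 cm/s; Δx = 47·4 + ½·-2·4² = 172 cm; v ends 39 cm/s.
x(12) = -8 + Σ Δx = 473 cm.

473 cm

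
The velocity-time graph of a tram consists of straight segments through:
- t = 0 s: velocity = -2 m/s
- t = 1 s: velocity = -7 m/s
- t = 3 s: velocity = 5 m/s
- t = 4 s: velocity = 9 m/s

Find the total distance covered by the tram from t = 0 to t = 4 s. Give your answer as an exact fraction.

Total distance travelled is ∫|v| dt — sum the magnitudes of each area piece.
0–1 s: |½(-2 + -7)(1)| = 4.5 m
1–3 s: v = 0 at t = 13/6 s; triangle areas 49/12 + 25/12 = 37/6 m
3–4 s: |½(5 + 9)(1)| = 7 m
Total distance = 53/3 m

53/3 m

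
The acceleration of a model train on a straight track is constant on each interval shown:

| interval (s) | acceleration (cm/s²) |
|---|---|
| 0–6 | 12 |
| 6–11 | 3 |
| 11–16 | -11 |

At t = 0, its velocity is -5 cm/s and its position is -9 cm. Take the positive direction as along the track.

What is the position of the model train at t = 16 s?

822 cm

On each constant-a segment, Δv = aΔt and Δx = v₀Δt + ½aΔt²; chain segment to segment.
0–6 s: v starts -5 cm/s; Δx = -5·6 + ½·12·6² = 186 cm; v ends 67 cm/s.
6–11 s: v starts 67 cm/s; Δx = 67·5 + ½·3·5² = 372.5 cm; v ends 82 cm/s.
11–16 s: v starts 82 cm/s; Δx = 82·5 + ½·-11·5² = 272.5 cm; v ends 27 cm/s.
x(16) = -9 + Σ Δx = 822 cm.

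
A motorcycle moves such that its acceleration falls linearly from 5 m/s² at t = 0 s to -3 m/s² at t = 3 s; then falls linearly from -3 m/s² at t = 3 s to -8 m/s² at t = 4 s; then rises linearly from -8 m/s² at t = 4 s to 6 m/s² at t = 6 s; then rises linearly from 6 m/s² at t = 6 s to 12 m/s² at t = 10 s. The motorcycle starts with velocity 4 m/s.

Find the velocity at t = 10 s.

35.5 m/s

Δv equals the area under the a-t graph; then v = v₀ + Δv.
0–3 s: ½(5 + -3)(3) = 3 m/s
3–4 s: ½(-3 + -8)(1) = -5.5 m/s
4–6 s: ½(-8 + 6)(2) = -2 m/s
6–10 s: ½(6 + 12)(4) = 36 m/s
Δv = 31.5 m/s, so v(10) = 4 + (31.5) = 35.5 m/s.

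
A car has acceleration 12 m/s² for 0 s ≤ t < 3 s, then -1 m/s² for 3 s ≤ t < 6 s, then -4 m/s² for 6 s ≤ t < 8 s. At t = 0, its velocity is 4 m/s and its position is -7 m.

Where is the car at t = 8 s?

On each constant-a segment, Δv = aΔt and Δx = v₀Δt + ½aΔt²; chain segment to segment.
0–3 s: v starts 4 m/s; Δx = 4·3 + ½·12·3² = 66 m; v ends 40 m/s.
3–6 s: v starts 40 m/s; Δx = 40·3 + ½·-1·3² = 115.5 m; v ends 37 m/s.
6–8 s: v starts 37 m/s; Δx = 37·2 + ½·-4·2² = 66 m; v ends 29 m/s.
x(8) = -7 + Σ Δx = 240.5 m.

240.5 m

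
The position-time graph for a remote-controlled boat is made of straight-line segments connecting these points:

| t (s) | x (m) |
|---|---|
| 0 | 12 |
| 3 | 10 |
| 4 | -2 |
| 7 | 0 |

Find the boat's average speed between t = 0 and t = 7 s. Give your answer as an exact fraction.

16/7 m/s

Average speed = (total path length)/(elapsed time); on a piecewise-linear x-t graph the path length is Σ|Δx|.
0–3 s: |Δx| = |10 − 12| = 2 m
3–4 s: |Δx| = |-2 − 10| = 12 m
4–7 s: |Δx| = |0 − -2| = 2 m
Total path = 16 m; average speed = 16/7 = 16/7 m/s.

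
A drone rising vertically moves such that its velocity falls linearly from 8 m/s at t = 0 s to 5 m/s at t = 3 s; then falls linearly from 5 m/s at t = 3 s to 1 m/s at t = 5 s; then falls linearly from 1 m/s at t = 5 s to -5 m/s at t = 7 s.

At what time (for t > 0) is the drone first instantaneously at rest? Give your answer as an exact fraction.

v changes sign on 5–7 s (from 1 to -5); the graph is linear there, so v = 0 at t = 5 + (-1)·(7 − 5)/(-5 − 1) = 16/3 s.

t = 16/3 s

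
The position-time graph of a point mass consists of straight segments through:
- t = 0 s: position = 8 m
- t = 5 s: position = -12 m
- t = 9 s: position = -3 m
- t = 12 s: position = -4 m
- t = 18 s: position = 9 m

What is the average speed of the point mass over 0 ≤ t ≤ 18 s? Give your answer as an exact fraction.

43/18 m/s

Average speed = (total path length)/(elapsed time); on a piecewise-linear x-t graph the path length is Σ|Δx|.
0–5 s: |Δx| = |-12 − 8| = 20 m
5–9 s: |Δx| = |-3 − -12| = 9 m
9–12 s: |Δx| = |-4 − -3| = 1 m
12–18 s: |Δx| = |9 − -4| = 13 m
Total path = 43 m; average speed = 43/18 = 43/18 m/s.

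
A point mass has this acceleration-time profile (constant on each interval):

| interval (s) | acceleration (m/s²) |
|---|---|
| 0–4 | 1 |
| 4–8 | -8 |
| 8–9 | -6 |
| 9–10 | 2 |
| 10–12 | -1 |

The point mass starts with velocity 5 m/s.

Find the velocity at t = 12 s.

-29 m/s

Δv equals the area under the a-t graph; then v = v₀ + Δv.
0–4 s: 1 × 4 = 4 m/s
4–8 s: -8 × 4 = -32 m/s
8–9 s: -6 × 1 = -6 m/s
9–10 s: 2 × 1 = 2 m/s
10–12 s: -1 × 2 = -2 m/s
Δv = -34 m/s, so v(12) = 5 + (-34) = -29 m/s.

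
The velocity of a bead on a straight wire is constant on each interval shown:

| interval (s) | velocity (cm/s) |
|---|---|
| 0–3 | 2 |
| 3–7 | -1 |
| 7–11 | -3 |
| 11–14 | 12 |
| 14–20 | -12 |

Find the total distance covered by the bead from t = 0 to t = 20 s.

Total distance travelled is ∫|v| dt — sum the magnitudes of each area piece.
0–3 s: |2| × 3 = 6 cm
3–7 s: |-1| × 4 = 4 cm
7–11 s: |-3| × 4 = 12 cm
11–14 s: |12| × 3 = 36 cm
14–20 s: |-12| × 6 = 72 cm
Total distance = 130 cm

130 cm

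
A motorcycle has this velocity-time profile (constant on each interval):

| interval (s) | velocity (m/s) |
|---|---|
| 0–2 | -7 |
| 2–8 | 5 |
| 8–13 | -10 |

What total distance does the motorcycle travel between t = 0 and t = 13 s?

Total distance travelled is ∫|v| dt — sum the magnitudes of each area piece.
0–2 s: |-7| × 2 = 14 m
2–8 s: |5| × 6 = 30 m
8–13 s: |-10| × 5 = 50 m
Total distance = 94 m

94 m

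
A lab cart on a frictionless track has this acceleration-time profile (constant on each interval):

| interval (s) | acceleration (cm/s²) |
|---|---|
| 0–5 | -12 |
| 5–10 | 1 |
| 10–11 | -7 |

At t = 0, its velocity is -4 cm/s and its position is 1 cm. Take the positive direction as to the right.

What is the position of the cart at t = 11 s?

-539 cm

On each constant-a segment, Δv = aΔt and Δx = v₀Δt + ½aΔt²; chain segment to segment.
0–5 s: v starts -4 cm/s; Δx = -4·5 + ½·-12·5² = -170 cm; v ends -64 cm/s.
5–10 s: v starts -64 cm/s; Δx = -64·5 + ½·1·5² = -307.5 cm; v ends -59 cm/s.
10–11 s: v starts -59 cm/s; Δx = -59·1 + ½·-7·1² = -62.5 cm; v ends -66 cm/s.
x(11) = 1 + Σ Δx = -539 cm.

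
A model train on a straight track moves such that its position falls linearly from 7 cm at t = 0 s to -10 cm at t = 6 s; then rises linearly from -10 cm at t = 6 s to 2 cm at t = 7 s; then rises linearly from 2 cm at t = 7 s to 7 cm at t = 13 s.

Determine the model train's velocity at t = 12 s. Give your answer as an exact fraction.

Velocity is the slope of the x-t graph on 7–13 s: (7 − 2)/(13 − 7) = 5/6 cm/s.

5/6 cm/s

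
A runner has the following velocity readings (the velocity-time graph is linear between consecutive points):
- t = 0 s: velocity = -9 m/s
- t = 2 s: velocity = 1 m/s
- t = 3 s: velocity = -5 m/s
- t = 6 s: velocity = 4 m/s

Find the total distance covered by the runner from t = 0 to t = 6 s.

Total distance travelled is ∫|v| dt — sum the magnitudes of each area piece.
0–2 s: v = 0 at t = 1.8 s; triangle areas 8.1 + 0.1 = 8.2 m
2–3 s: v = 0 at t = 13/6 s; triangle areas 1/12 + 25/12 = 13/6 m
3–6 s: v = 0 at t = 14/3 s; triangle areas 25/6 + 8/3 = 41/6 m
Total distance = 17.2 m

17.2 m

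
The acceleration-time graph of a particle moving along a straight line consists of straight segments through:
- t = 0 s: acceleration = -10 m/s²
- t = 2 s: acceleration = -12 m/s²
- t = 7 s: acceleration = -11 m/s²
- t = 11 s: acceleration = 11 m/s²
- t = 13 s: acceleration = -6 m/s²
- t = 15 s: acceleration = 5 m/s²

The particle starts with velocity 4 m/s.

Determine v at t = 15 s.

-71.5 m/s

Δv equals the area under the a-t graph; then v = v₀ + Δv.
0–2 s: ½(-10 + -12)(2) = -22 m/s
2–7 s: ½(-12 + -11)(5) = -57.5 m/s
7–11 s: ½(-11 + 11)(4) = 0 m/s
11–13 s: ½(11 + -6)(2) = 5 m/s
13–15 s: ½(-6 + 5)(2) = -1 m/s
Δv = -75.5 m/s, so v(15) = 4 + (-75.5) = -71.5 m/s.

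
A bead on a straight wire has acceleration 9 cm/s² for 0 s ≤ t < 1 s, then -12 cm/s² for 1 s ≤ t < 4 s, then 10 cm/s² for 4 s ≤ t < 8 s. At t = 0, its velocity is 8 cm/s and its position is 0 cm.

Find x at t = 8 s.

13.5 cm

On each constant-a segment, Δv = aΔt and Δx = v₀Δt + ½aΔt²; chain segment to segment.
0–1 s: v starts 8 cm/s; Δx = 8·1 + ½·9·1² = 12.5 cm; v ends 17 cm/s.
1–4 s: v starts 17 cm/s; Δx = 17·3 + ½·-12·3² = -3 cm; v ends -19 cm/s.
4–8 s: v starts -19 cm/s; Δx = -19·4 + ½·10·4² = 4 cm; v ends 21 cm/s.
x(8) = 0 + Σ Δx = 13.5 cm.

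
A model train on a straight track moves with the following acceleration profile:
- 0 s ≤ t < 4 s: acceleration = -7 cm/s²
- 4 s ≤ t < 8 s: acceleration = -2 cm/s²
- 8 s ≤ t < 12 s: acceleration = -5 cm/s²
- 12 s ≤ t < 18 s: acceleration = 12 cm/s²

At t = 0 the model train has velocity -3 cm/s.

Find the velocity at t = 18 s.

13 cm/s

Δv equals the area under the a-t graph; then v = v₀ + Δv.
0–4 s: -7 × 4 = -28 cm/s
4–8 s: -2 × 4 = -8 cm/s
8–12 s: -5 × 4 = -20 cm/s
12–18 s: 12 × 6 = 72 cm/s
Δv = 16 cm/s, so v(18) = -3 + (16) = 13 cm/s.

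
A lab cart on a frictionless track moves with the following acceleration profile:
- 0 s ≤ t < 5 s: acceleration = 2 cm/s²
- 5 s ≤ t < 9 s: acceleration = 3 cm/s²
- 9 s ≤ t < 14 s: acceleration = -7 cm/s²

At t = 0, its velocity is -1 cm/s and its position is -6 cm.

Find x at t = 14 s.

91.5 cm

On each constant-a segment, Δv = aΔt and Δx = v₀Δt + ½aΔt²; chain segment to segment.
0–5 s: v starts -1 cm/s; Δx = -1·5 + ½·2·5² = 20 cm; v ends 9 cm/s.
5–9 s: v starts 9 cm/s; Δx = 9·4 + ½·3·4² = 60 cm; v ends 21 cm/s.
9–14 s: v starts 21 cm/s; Δx = 21·5 + ½·-7·5² = 17.5 cm; v ends -14 cm/s.
x(14) = -6 + Σ Δx = 91.5 cm.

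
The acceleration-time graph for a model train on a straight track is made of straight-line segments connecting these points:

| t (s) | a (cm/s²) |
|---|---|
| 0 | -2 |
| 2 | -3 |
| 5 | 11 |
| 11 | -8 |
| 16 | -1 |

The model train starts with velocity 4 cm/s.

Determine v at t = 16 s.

-2.5 cm/s

Δv equals the area under the a-t graph; then v = v₀ + Δv.
0–2 s: ½(-2 + -3)(2) = -5 cm/s
2–5 s: ½(-3 + 11)(3) = 12 cm/s
5–11 s: ½(11 + -8)(6) = 9 cm/s
11–16 s: ½(-8 + -1)(5) = -22.5 cm/s
Δv = -6.5 cm/s, so v(16) = 4 + (-6.5) = -2.5 cm/s.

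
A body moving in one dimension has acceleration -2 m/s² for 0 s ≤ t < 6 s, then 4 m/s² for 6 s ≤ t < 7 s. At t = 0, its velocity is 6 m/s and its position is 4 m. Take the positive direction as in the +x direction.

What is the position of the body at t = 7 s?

0 m

On each constant-a segment, Δv = aΔt and Δx = v₀Δt + ½aΔt²; chain segment to segment.
0–6 s: v starts 6 m/s; Δx = 6·6 + ½·-2·6² = 0 m; v ends -6 m/s.
6–7 s: v starts -6 m/s; Δx = -6·1 + ½·4·1² = -4 m; v ends -2 m/s.
x(7) = 4 + Σ Δx = 0 m.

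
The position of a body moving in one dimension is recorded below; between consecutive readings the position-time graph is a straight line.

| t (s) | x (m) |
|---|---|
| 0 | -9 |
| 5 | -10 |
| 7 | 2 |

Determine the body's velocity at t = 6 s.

6 m/s

Velocity is the slope of the x-t graph on 5–7 s: (2 − -10)/(7 − 5) = 6 m/s.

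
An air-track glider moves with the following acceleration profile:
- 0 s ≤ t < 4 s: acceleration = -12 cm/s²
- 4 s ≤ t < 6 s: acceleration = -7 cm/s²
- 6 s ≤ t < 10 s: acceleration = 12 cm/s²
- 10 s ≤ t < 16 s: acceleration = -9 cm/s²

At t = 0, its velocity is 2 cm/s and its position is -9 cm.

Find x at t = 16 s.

-581 cm

On each constant-a segment, Δv = aΔt and Δx = v₀Δt + ½aΔt²; chain segment to segment.
0–4 s: v starts 2 cm/s; Δx = 2·4 + ½·-12·4² = -88 cm; v ends -46 cm/s.
4–6 s: v starts -46 cm/s; Δx = -46·2 + ½·-7·2² = -106 cm; v ends -60 cm/s.
6–10 s: v starts -60 cm/s; Δx = -60·4 + ½·12·4² = -144 cm; v ends -12 cm/s.
10–16 s: v starts -12 cm/s; Δx = -12·6 + ½·-9·6² = -234 cm; v ends -66 cm/s.
x(16) = -9 + Σ Δx = -581 cm.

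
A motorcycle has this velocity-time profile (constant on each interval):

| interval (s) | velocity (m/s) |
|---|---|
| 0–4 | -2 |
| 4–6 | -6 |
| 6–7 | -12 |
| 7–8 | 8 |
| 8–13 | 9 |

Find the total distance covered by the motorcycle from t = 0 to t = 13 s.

85 m

Distance (not displacement) is the total path length: add the absolute areas under v-t.
0–4 s: |-2| × 4 = 8 m
4–6 s: |-6| × 2 = 12 m
6–7 s: |-12| × 1 = 12 m
7–8 s: |8| × 1 = 8 m
8–13 s: |9| × 5 = 45 m
Total distance = 85 m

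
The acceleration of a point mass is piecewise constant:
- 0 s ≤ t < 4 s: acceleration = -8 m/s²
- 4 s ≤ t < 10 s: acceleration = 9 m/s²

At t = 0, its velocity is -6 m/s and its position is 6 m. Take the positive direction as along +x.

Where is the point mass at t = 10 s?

On each constant-a segment, Δv = aΔt and Δx = v₀Δt + ½aΔt²; chain segment to segment.
0–4 s: v starts -6 m/s; Δx = -6·4 + ½·-8·4² = -88 m; v ends -38 m/s.
4–10 s: v starts -38 m/s; Δx = -38·6 + ½·9·6² = -66 m; v ends 16 m/s.
x(10) = 6 + Σ Δx = -148 m.

-148 m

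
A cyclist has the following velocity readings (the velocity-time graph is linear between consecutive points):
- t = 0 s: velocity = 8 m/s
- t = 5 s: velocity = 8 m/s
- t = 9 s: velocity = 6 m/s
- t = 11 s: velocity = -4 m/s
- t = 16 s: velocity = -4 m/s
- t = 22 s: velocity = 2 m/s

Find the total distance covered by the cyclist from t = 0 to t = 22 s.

Total distance travelled is ∫|v| dt — sum the magnitudes of each area piece.
0–5 s: |8| × 5 = 40 m
5–9 s: |½(8 + 6)(4)| = 28 m
9–11 s: v = 0 at t = 10.2 s; triangle areas 3.6 + 1.6 = 5.2 m
11–16 s: |-4| × 5 = 20 m
16–22 s: v = 0 at t = 20 s; triangle areas 8 + 2 = 10 m
Total distance = 103.2 m

103.2 m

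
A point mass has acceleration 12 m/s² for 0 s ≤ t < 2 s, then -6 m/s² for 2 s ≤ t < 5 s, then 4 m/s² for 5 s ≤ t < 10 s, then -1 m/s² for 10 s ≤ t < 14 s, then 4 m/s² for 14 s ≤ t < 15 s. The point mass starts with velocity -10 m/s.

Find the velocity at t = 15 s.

16 m/s

Δv equals the area under the a-t graph; then v = v₀ + Δv.
0–2 s: 12 × 2 = 24 m/s
2–5 s: -6 × 3 = -18 m/s
5–10 s: 4 × 5 = 20 m/s
10–14 s: -1 × 4 = -4 m/s
14–15 s: 4 × 1 = 4 m/s
Δv = 26 m/s, so v(15) = -10 + (26) = 16 m/s.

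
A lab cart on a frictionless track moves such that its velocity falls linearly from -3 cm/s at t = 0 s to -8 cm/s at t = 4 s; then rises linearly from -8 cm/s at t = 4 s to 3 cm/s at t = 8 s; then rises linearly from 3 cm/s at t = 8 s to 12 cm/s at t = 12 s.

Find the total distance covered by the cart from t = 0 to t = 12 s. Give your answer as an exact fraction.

Total distance travelled is ∫|v| dt — sum the magnitudes of each area piece.
0–4 s: |½(-3 + -8)(4)| = 22 cm
4–8 s: v = 0 at t = 76/11 s; triangle areas 128/11 + 18/11 = 146/11 cm
8–12 s: |½(3 + 12)(4)| = 30 cm
Total distance = 718/11 cm

718/11 cm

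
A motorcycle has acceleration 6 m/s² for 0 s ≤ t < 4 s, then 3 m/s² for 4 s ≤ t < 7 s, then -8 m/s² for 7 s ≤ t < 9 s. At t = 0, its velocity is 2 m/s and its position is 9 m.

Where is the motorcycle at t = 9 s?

On each constant-a segment, Δv = aΔt and Δx = v₀Δt + ½aΔt²; chain segment to segment.
0–4 s: v starts 2 m/s; Δx = 2·4 + ½·6·4² = 56 m; v ends 26 m/s.
4–7 s: v starts 26 m/s; Δx = 26·3 + ½·3·3² = 91.5 m; v ends 35 m/s.
7–9 s: v starts 35 m/s; Δx = 35·2 + ½·-8·2² = 54 m; v ends 19 m/s.
x(9) = 9 + Σ Δx = 210.5 m.

210.5 m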